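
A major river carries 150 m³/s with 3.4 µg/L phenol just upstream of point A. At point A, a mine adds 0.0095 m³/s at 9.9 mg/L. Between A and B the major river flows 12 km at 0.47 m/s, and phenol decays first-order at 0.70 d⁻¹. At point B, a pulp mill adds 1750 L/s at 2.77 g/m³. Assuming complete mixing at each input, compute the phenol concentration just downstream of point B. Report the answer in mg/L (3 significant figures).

3.4 µg/L = 0.0034 mg/L.
After input A: C = (150·0.0034 + 0.0095·9.9) / 150 = 0.004027 mg/L.
Over the 12 km reach to input B (t = 2.553e+04 s = 0.2955 d), decay gives C = 0.004027·exp(−0.70·0.2955) = 0.003274 mg/L.
1750 L/s = 1.75 m³/s.
After input B: C = (150·0.003274 + 1.75·2.77) / 151.8 = 0.03518 mg/L.

0.0352 mg/L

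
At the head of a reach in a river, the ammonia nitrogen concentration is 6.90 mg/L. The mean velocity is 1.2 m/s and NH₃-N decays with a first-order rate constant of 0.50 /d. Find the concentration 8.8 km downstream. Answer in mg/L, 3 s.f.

6.61 mg/L

Travel time t = 8.8 km / 1.2 m/s = 8800/1.2 = 7333 s = 0.08488 d.
First-order decay: C = 6.90·exp(−0.50·0.08488) = 6.90·0.9584 = 6.613 mg/L.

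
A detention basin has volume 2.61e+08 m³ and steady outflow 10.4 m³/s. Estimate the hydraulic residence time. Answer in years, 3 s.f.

0.795 yr

Q = 10.4 m³/s × 3.156e+07 s/yr = 3.282e+08 m³/yr.
Hydraulic residence time τ = V/Q = 2.61e+08/3.282e+08 = 0.7952 yr.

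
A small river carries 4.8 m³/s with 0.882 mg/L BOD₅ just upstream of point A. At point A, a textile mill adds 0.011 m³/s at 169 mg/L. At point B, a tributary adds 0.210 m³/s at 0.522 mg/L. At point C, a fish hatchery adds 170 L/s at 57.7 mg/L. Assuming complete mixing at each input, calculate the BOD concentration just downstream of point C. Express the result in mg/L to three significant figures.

After input A: C = (4.8·0.882 + 0.011·169) / 4.811 = 1.266 mg/L.
After input B: C = (4.811·1.266 + 0.21·0.522) / 5.021 = 1.235 mg/L.
170 L/s = 0.17 m³/s.
After input C: C = (5.021·1.235 + 0.17·57.7) / 5.191 = 3.084 mg/L.

3.08 mg/L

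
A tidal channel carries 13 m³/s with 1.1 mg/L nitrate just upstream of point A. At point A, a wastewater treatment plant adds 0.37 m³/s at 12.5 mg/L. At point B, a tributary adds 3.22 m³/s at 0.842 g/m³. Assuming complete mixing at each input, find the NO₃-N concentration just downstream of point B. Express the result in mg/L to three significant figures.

After input A: C = (13·1.1 + 0.37·12.5) / 13.37 = 1.415 mg/L.
After input B: C = (13.37·1.415 + 3.22·0.842) / 16.59 = 1.304 mg/L.

1.30 mg/L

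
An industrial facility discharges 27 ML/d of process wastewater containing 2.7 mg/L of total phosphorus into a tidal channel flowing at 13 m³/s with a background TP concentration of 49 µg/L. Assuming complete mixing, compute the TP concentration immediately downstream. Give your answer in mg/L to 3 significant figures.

27 ML/d = 0.3125 m³/s.
49 µg/L = 0.049 mg/L.
Conservation of mass across the mixing zone: C = (0.3125·2.7 + 13·0.049) / (0.3125 + 13) = 1.481/13.31 = 0.1112 mg/L.

0.111 mg/L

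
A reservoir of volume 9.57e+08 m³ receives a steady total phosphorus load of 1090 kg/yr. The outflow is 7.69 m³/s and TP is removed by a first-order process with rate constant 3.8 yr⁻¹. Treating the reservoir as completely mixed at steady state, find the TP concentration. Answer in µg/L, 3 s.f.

0.281 µg/L

Outflow Q = 7.69 m³/s × 3.156e+07 s/yr = 2.427e+08 m³/yr.
Steady-state CSTR mass balance: W = Q·C + k·V·C, so C = W/(Q + kV).
Q + kV = 2.427e+08 + 3.8·9.57e+08 = 3.879e+09 m³/yr.
C = 1090/3.879e+09 = 2.81e-07 kg/m³ = 0.000281 mg/L = 0.281 µg/L.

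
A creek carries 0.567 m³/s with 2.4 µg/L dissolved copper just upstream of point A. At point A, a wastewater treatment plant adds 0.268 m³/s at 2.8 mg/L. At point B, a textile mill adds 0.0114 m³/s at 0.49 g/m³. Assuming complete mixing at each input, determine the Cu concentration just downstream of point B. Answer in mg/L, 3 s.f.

2.4 µg/L = 0.0024 mg/L.
After input A: C = (0.567·0.0024 + 0.268·2.8) / 0.835 = 0.9003 mg/L.
After input B: C = (0.835·0.9003 + 0.0114·0.49) / 0.8464 = 0.8948 mg/L.

0.895 mg/L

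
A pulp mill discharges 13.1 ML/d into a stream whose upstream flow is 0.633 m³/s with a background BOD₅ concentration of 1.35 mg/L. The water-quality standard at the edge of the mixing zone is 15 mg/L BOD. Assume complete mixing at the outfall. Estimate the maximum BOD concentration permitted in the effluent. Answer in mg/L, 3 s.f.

13.1 ML/d = 0.1516 m³/s.
Mass balance: 15·0.7846 = 0.1516·Cₑ + 0.633·1.35.
Cₑ = (11.77 − 0.8546) / 0.1516 = 71.99 mg/L.

72.0 mg/L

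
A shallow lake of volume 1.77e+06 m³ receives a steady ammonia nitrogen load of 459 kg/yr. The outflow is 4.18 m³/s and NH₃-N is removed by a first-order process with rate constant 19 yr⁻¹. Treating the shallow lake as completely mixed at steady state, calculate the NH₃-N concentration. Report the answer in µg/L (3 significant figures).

2.77 µg/L

Outflow Q = 4.18 m³/s × 3.156e+07 s/yr = 1.319e+08 m³/yr.
Steady-state CSTR mass balance: W = Q·C + k·V·C, so C = W/(Q + kV).
Q + kV = 1.319e+08 + 19·1.77e+06 = 1.655e+08 m³/yr.
C = 459/1.655e+08 = 2.773e-06 kg/m³ = 0.002773 mg/L = 2.773 µg/L.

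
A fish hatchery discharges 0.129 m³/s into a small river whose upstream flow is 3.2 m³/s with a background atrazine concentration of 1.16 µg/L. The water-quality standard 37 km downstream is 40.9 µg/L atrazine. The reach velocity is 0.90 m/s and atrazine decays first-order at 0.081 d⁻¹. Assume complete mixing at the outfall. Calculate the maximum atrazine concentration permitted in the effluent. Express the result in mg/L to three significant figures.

1.07 mg/L

1.16 µg/L = 0.00116 mg/L.
40.9 µg/L = 0.0409 mg/L.
Travel time to the compliance point: t = 3.7e+04/0.90 = 4.111e+04 s = 0.4758 d; decay factor exp(−0.081·0.4758) = 0.9622.
So the concentration just after mixing may be at most 0.0409/0.9622 = 0.04251 mg/L.
Mass balance: 0.04251·3.329 = 0.129·Cₑ + 3.2·0.00116.
Cₑ = (0.1415 − 0.003712) / 0.129 = 1.068 mg/L.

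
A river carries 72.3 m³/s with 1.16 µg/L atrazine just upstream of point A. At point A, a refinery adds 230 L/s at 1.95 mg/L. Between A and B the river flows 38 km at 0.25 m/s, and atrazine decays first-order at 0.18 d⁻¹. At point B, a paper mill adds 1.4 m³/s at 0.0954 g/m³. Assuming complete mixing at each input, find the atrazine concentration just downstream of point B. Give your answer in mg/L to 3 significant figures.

1.16 µg/L = 0.00116 mg/L.
230 L/s = 0.23 m³/s.
After input A: C = (72.3·0.00116 + 0.23·1.95) / 72.53 = 0.00734 mg/L.
Over the 38 km reach to input B (t = 1.52e+05 s = 1.759 d), decay gives C = 0.00734·exp(−0.18·1.759) = 0.005348 mg/L.
After input B: C = (72.53·0.005348 + 1.4·0.0954) / 73.93 = 0.007053 mg/L.

0.00705 mg/L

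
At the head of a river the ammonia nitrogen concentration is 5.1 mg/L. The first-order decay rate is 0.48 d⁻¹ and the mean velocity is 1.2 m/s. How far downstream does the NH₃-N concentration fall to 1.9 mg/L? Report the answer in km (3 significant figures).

From C = C₀·e^(−kt), t = ln(C₀/C)/k = ln(5.1/1.9)/0.48 = 0.9874/0.48 = 2.057 d.
Distance = v·t = 1.2 m/s × 1.777e+05 s = 2.133e+05 m = 213.3 km.

213 km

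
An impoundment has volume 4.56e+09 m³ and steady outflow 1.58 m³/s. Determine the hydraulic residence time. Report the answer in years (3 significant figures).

91.5 yr

Q = 1.58 m³/s × 3.156e+07 s/yr = 4.986e+07 m³/yr.
Hydraulic residence time τ = V/Q = 4.56e+09/4.986e+07 = 91.45 yr.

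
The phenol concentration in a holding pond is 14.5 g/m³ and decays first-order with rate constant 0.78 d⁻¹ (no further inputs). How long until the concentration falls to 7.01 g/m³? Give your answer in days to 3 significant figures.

t = ln(C₀/C)/k = ln(14.5/7.01)/0.78 = 0.7268/0.78 = 0.9318 d.

0.932 d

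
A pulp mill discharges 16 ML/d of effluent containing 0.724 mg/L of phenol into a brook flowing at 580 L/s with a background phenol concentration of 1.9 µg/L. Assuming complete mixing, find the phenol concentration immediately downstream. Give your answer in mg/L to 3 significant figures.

16 ML/d = 0.1852 m³/s.
580 L/s = 0.58 m³/s.
1.9 µg/L = 0.0019 mg/L.
By mass balance at complete mixing, C = (0.1852·0.724 + 0.58·0.0019) / (0.1852 + 0.58) = 0.1352/0.7652 = 0.1767 mg/L.

0.177 mg/L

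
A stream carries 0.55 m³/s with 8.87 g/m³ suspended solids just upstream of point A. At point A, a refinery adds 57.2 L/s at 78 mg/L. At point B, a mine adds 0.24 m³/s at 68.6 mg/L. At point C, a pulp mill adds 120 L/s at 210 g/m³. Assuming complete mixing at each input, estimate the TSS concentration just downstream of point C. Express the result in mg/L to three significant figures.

57.2 L/s = 0.0572 m³/s.
After input A: C = (0.55·8.87 + 0.0572·78) / 0.6072 = 15.38 mg/L.
After input B: C = (0.6072·15.38 + 0.24·68.6) / 0.8472 = 30.46 mg/L.
120 L/s = 0.12 m³/s.
After input C: C = (0.8472·30.46 + 0.12·210) / 0.9672 = 52.73 mg/L.

52.7 mg/L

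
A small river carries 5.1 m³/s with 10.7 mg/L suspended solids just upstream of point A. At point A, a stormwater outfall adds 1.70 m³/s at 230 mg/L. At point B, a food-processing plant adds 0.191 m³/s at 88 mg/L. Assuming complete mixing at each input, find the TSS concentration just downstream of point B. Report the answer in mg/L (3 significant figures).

After input A: C = (5.1·10.7 + 1.7·230) / 6.8 = 65.53 mg/L.
After input B: C = (6.8·65.53 + 0.191·88) / 6.991 = 66.14 mg/L.

66.1 mg/L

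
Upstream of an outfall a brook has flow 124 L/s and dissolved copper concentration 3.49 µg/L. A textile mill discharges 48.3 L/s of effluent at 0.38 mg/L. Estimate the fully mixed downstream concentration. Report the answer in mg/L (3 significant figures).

0.109 mg/L

48.3 L/s = 0.0483 m³/s.
124 L/s = 0.124 m³/s.
3.49 µg/L = 0.00349 mg/L.
By mass balance at complete mixing, C = (0.0483·0.38 + 0.124·0.00349) / (0.0483 + 0.124) = 0.01879/0.1723 = 0.109 mg/L.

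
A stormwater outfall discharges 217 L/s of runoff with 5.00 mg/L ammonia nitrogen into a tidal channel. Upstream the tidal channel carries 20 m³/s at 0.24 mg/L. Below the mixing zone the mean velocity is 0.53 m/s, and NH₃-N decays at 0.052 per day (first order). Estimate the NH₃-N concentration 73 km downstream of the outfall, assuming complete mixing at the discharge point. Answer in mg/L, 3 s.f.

217 L/s = 0.217 m³/s.
After complete mixing, C₀ = (0.217·5 + 20·0.24) / 20.22 = 0.2911 mg/L.
Travel time t = 7.3e+04 m / 0.53 m/s = 1.377e+05 s = 1.594 d.
C = 0.2911·exp(−0.052·1.594) = 0.2911·0.9204 = 0.2679 mg/L.

0.268 mg/L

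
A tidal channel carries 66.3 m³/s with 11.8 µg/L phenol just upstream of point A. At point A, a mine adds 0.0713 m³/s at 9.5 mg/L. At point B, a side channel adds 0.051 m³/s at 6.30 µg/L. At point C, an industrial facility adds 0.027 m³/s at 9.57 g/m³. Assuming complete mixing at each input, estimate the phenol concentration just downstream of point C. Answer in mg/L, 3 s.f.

0.0259 mg/L

11.8 µg/L = 0.0118 mg/L.
After input A: C = (66.3·0.0118 + 0.0713·9.5) / 66.37 = 0.02199 mg/L.
6.30 µg/L = 0.0063 mg/L.
After input B: C = (66.37·0.02199 + 0.051·0.0063) / 66.42 = 0.02198 mg/L.
After input C: C = (66.42·0.02198 + 0.027·9.57) / 66.45 = 0.02586 mg/L.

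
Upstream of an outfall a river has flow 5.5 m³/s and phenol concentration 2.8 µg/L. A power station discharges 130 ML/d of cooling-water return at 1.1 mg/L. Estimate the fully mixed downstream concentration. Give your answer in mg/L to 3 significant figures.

0.238 mg/L

130 ML/d = 1.505 m³/s.
2.8 µg/L = 0.0028 mg/L.
Flow-weighted mixing gives C = (1.505·1.1 + 5.5·0.0028) / (1.505 + 5.5) = 1.67/7.005 = 0.2385 mg/L.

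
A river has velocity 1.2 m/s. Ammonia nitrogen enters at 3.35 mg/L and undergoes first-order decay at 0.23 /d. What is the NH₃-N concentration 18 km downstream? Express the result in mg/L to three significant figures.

Travel time t = 18 km / 1.2 m/s = 1.8e+04/1.2 = 1.5e+04 s = 0.1736 d.
First-order decay: C = 3.35·exp(−0.23·0.1736) = 3.35·0.9609 = 3.219 mg/L.

3.22 mg/L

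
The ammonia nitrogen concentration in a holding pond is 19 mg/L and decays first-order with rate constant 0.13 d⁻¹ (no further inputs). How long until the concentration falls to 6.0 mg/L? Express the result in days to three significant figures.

8.87 d

t = ln(C₀/C)/k = ln(19/6.0)/0.13 = 1.153/0.13 = 8.867 d.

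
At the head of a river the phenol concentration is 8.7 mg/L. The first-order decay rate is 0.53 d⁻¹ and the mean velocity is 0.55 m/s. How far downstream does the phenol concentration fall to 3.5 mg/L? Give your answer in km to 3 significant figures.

From C = C₀·e^(−kt), t = ln(C₀/C)/k = ln(8.7/3.5)/0.53 = 0.9106/0.53 = 1.718 d.
Distance = v·t = 0.55 m/s × 1.484e+05 s = 8.164e+04 m = 81.64 km.

81.6 km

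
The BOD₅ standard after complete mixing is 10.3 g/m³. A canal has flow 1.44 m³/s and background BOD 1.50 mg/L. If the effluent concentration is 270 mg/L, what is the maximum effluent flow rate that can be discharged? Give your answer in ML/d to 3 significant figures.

Mass balance at complete mixing: C_std·(Q_w + Q_r) = Q_w·C_e + Q_r·C_b.
Rearranging, Q_w = Q_r·(C_std − C_b)/(C_e − C_std) = 1.44·(10.3 − 1.5) / (270 − 10.3) = 0.04879 m³/s.
= 4.216 ML/d.

4.22 ML/d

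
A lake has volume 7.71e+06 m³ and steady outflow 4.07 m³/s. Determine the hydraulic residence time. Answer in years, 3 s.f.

Q = 4.07 m³/s × 3.156e+07 s/yr = 1.284e+08 m³/yr.
Hydraulic residence time τ = V/Q = 7.71e+06/1.284e+08 = 0.06003 yr.

0.0600 yr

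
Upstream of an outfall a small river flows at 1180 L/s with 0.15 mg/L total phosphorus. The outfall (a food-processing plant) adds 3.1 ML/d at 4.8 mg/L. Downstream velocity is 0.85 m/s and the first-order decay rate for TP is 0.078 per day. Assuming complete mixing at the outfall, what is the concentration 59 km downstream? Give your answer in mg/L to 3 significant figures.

3.1 ML/d = 0.03588 m³/s.
1180 L/s = 1.18 m³/s.
After complete mixing, C₀ = (0.03588·4.8 + 1.18·0.15) / 1.216 = 0.2872 mg/L.
Travel time t = 5.9e+04 m / 0.85 m/s = 6.941e+04 s = 0.8034 d.
C = 0.2872·exp(−0.078·0.8034) = 0.2872·0.9393 = 0.2698 mg/L.

0.270 mg/L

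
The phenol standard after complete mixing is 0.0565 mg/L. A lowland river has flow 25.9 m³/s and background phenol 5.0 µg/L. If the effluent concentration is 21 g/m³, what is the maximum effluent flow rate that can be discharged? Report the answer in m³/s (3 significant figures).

0.0637 m³/s

5.0 µg/L = 0.005 mg/L.
Mass balance at complete mixing: C_std·(Q_w + Q_r) = Q_w·C_e + Q_r·C_b.
Rearranging, Q_w = Q_r·(C_std − C_b)/(C_e − C_std) = 25.9·(0.0565 − 0.005) / (21 − 0.0565) = 0.06369 m³/s.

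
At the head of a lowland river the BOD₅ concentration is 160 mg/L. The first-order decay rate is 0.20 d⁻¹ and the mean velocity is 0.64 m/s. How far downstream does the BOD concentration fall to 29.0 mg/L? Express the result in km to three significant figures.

From C = C₀·e^(−kt), t = ln(C₀/C)/k = ln(160/29.0)/0.20 = 1.708/0.20 = 8.539 d.
Distance = v·t = 0.64 m/s × 7.378e+05 s = 4.722e+05 m = 472.2 km.

472 km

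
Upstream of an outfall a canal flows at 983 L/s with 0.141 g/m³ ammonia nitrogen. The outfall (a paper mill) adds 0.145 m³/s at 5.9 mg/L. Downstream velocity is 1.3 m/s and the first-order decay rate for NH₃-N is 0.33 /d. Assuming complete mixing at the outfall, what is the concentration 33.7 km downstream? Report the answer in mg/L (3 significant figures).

983 L/s = 0.983 m³/s.
After complete mixing, C₀ = (0.145·5.9 + 0.983·0.141) / 1.128 = 0.8813 mg/L.
Travel time t = 3.37e+04 m / 1.3 m/s = 2.592e+04 s = 0.3 d.
C = 0.8813·exp(−0.33·0.3) = 0.8813·0.9057 = 0.7982 mg/L.

0.798 mg/L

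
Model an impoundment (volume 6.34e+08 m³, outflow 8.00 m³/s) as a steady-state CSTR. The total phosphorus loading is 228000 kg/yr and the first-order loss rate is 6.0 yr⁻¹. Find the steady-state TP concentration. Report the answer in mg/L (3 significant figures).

0.0562 mg/L

Outflow Q = 8.00 m³/s × 3.156e+07 s/yr = 2.525e+08 m³/yr.
Steady-state CSTR mass balance: W = Q·C + k·V·C, so C = W/(Q + kV).
Q + kV = 2.525e+08 + 6.0·6.34e+08 = 4.056e+09 m³/yr.
C = 228000/4.056e+09 = 5.621e-05 kg/m³ = 0.05621 mg/L.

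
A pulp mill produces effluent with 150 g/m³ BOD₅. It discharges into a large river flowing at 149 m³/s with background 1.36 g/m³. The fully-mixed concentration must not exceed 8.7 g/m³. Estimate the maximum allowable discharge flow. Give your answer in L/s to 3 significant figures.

7740 L/s

Mass balance at complete mixing: C_std·(Q_w + Q_r) = Q_w·C_e + Q_r·C_b.
Rearranging, Q_w = Q_r·(C_std − C_b)/(C_e − C_std) = 149·(8.7 − 1.36) / (150 − 8.7) = 7.74 m³/s.
= 7740 L/s.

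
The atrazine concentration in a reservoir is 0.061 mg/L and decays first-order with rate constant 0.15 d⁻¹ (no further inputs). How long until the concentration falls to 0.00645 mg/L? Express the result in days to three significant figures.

15.0 d

t = ln(C₀/C)/k = ln(0.061/0.00645)/0.15 = 2.247/0.15 = 14.98 d.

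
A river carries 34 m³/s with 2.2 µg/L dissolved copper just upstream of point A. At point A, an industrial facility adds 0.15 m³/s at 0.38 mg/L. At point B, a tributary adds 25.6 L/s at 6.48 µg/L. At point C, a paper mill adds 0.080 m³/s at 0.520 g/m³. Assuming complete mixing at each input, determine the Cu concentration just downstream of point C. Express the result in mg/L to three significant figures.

0.00507 mg/L

2.2 µg/L = 0.0022 mg/L.
After input A: C = (34·0.0022 + 0.15·0.38) / 34.15 = 0.003859 mg/L.
25.6 L/s = 0.0256 m³/s.
6.48 µg/L = 0.00648 mg/L.
After input B: C = (34.15·0.003859 + 0.0256·0.00648) / 34.18 = 0.003861 mg/L.
After input C: C = (34.18·0.003861 + 0.08·0.52) / 34.26 = 0.005067 mg/L.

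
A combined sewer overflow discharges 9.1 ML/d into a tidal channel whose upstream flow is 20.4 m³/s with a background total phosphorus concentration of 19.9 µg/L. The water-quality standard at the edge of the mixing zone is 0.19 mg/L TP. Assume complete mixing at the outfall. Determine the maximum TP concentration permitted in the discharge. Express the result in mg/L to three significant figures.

33.1 mg/L

9.1 ML/d = 0.1053 m³/s.
19.9 µg/L = 0.0199 mg/L.
Mass balance: 0.19·20.51 = 0.1053·Cₑ + 20.4·0.0199.
Cₑ = (3.896 − 0.406) / 0.1053 = 33.14 mg/L.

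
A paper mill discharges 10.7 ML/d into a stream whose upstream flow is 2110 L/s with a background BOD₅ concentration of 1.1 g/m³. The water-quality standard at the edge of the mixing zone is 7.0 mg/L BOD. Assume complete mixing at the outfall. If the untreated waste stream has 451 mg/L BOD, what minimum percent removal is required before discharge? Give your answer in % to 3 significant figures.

76.2 %

10.7 ML/d = 0.1238 m³/s.
2110 L/s = 2.11 m³/s.
Mass balance: 7·2.234 = 0.1238·Cₑ + 2.11·1.1.
Cₑ = (15.64 − 2.321) / 0.1238 = 107.5 mg/L.
Required removal = 1 − 107.5/451 = 76.16 %.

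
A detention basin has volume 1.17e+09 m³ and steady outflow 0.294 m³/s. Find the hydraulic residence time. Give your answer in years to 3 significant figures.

126 yr

Q = 0.294 m³/s × 3.156e+07 s/yr = 9.278e+06 m³/yr.
Hydraulic residence time τ = V/Q = 1.17e+09/9.278e+06 = 126.1 yr.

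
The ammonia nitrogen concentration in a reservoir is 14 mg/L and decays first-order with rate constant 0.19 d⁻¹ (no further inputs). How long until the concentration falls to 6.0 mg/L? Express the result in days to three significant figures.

t = ln(C₀/C)/k = ln(14/6.0)/0.19 = 0.8473/0.19 = 4.459 d.

4.46 d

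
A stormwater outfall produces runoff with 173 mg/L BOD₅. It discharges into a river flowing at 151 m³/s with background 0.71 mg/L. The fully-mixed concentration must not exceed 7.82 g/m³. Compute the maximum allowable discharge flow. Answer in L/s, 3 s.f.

Mass balance at complete mixing: C_std·(Q_w + Q_r) = Q_w·C_e + Q_r·C_b.
Rearranging, Q_w = Q_r·(C_std − C_b)/(C_e − C_std) = 151·(7.82 − 0.71) / (173 − 7.82) = 6.5 m³/s.
= 6500 L/s.

6500 L/s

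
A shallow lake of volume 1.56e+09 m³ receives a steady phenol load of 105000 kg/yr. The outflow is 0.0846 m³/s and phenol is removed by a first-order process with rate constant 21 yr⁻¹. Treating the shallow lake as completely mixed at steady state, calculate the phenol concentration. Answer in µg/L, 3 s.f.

3.20 µg/L

Outflow Q = 0.0846 m³/s × 3.156e+07 s/yr = 2.67e+06 m³/yr.
Steady-state CSTR mass balance: W = Q·C + k·V·C, so C = W/(Q + kV).
Q + kV = 2.67e+06 + 21·1.56e+09 = 3.276e+10 m³/yr.
C = 105000/3.276e+10 = 3.205e-06 kg/m³ = 0.003205 mg/L = 3.205 µg/L.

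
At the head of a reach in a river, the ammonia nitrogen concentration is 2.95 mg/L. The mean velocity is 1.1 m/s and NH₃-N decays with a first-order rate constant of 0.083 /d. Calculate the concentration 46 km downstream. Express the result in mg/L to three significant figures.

Travel time t = 46 km / 1.1 m/s = 4.6e+04/1.1 = 4.182e+04 s = 0.484 d.
First-order decay: C = 2.95·exp(−0.083·0.484) = 2.95·0.9606 = 2.834 mg/L.

2.83 mg/L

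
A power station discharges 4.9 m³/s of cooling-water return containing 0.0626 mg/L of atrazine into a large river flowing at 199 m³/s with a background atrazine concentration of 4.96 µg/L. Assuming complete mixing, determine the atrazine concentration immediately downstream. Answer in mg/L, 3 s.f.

4.96 µg/L = 0.00496 mg/L.
Flow-weighted mixing gives C = (4.9·0.0626 + 199·0.00496) / (4.9 + 199) = 1.294/203.9 = 0.006345 mg/L.

0.00635 mg/L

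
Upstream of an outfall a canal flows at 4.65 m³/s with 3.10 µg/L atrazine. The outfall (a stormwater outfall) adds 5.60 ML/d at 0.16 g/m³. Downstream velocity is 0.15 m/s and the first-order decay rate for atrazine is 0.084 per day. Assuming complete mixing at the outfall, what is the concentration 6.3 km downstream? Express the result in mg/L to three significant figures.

5.60 ML/d = 0.06481 m³/s.
3.10 µg/L = 0.0031 mg/L.
After complete mixing, C₀ = (0.06481·0.16 + 4.65·0.0031) / 4.715 = 0.005257 mg/L.
Travel time t = 6300 m / 0.15 m/s = 4.2e+04 s = 0.4861 d.
C = 0.005257·exp(−0.084·0.4861) = 0.005257·0.96 = 0.005047 mg/L.

0.00505 mg/L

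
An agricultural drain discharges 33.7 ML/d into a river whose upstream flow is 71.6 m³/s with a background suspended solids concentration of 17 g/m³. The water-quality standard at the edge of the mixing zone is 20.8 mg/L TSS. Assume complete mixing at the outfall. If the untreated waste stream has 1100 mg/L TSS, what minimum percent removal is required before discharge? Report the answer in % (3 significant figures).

34.7 %

33.7 ML/d = 0.39 m³/s.
Mass balance: 20.8·71.99 = 0.39·Cₑ + 71.6·17.
Cₑ = (1497 − 1217) / 0.39 = 718.4 mg/L.
Required removal = 1 − 718.4/1100 = 34.69 %.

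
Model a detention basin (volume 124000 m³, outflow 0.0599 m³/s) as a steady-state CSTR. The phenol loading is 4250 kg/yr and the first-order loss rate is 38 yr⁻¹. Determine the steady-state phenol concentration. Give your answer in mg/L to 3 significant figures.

Outflow Q = 0.0599 m³/s × 3.156e+07 s/yr = 1.89e+06 m³/yr.
Steady-state CSTR mass balance: W = Q·C + k·V·C, so C = W/(Q + kV).
Q + kV = 1.89e+06 + 38·124000 = 6.602e+06 m³/yr.
C = 4250/6.602e+06 = 0.0006437 kg/m³ = 0.6437 mg/L.

0.644 mg/L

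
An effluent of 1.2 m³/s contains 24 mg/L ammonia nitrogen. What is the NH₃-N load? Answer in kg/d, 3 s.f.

Mass flux = Q·C = 1.2 m³/s × 24 g/m³ = 28.8 g/s.
= 28.8 g/s × 86.4 = 2488 kg/d.

2490 kg/d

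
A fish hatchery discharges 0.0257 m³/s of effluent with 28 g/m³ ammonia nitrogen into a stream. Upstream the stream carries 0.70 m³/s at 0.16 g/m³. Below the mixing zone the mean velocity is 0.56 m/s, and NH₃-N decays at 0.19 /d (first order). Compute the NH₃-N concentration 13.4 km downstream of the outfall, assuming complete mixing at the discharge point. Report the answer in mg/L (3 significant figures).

After complete mixing, C₀ = (0.0257·28 + 0.7·0.16) / 0.7257 = 1.146 mg/L.
Travel time t = 1.34e+04 m / 0.56 m/s = 2.393e+04 s = 0.277 d.
C = 1.146·exp(−0.19·0.277) = 1.146·0.9487 = 1.087 mg/L.

1.09 mg/L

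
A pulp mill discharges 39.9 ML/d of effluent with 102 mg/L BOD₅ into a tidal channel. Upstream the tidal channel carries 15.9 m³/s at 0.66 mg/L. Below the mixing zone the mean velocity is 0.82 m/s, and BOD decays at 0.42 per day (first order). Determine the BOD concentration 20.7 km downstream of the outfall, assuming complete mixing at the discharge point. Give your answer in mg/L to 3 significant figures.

3.11 mg/L

39.9 ML/d = 0.4618 m³/s.
After complete mixing, C₀ = (0.4618·102 + 15.9·0.66) / 16.36 = 3.52 mg/L.
Travel time t = 2.07e+04 m / 0.82 m/s = 2.524e+04 s = 0.2922 d.
C = 3.52·exp(−0.42·0.2922) = 3.52·0.8845 = 3.114 mg/L.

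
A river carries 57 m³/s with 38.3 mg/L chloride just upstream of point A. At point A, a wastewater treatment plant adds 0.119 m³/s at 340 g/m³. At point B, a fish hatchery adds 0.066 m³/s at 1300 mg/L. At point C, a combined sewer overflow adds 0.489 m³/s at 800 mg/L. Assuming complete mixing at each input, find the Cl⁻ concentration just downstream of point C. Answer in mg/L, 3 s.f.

46.8 mg/L

After input A: C = (57·38.3 + 0.119·340) / 57.12 = 38.93 mg/L.
After input B: C = (57.12·38.93 + 0.066·1300) / 57.19 = 40.38 mg/L.
After input C: C = (57.19·40.38 + 0.489·800) / 57.67 = 46.82 mg/L.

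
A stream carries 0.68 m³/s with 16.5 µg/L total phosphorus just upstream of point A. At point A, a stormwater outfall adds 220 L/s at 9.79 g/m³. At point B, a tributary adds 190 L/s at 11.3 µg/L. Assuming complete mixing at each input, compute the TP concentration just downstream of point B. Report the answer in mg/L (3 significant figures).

16.5 µg/L = 0.0165 mg/L.
220 L/s = 0.22 m³/s.
After input A: C = (0.68·0.0165 + 0.22·9.79) / 0.9 = 2.406 mg/L.
190 L/s = 0.19 m³/s.
11.3 µg/L = 0.0113 mg/L.
After input B: C = (0.9·2.406 + 0.19·0.0113) / 1.09 = 1.988 mg/L.

1.99 mg/L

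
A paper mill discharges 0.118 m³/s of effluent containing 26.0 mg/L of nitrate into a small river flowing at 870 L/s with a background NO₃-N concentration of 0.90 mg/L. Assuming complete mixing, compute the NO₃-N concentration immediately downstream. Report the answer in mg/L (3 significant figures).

870 L/s = 0.87 m³/s.
Conservation of mass across the mixing zone: C = (0.118·26 + 0.87·0.9) / (0.118 + 0.87) = 3.851/0.988 = 3.898 mg/L.

3.90 mg/L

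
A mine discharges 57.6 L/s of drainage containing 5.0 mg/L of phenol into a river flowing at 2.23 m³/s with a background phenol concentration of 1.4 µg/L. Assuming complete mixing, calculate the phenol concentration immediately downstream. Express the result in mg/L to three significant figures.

0.127 mg/L

57.6 L/s = 0.0576 m³/s.
1.4 µg/L = 0.0014 mg/L.
Flow-weighted mixing gives C = (0.0576·5 + 2.23·0.0014) / (0.0576 + 2.23) = 0.2911/2.288 = 0.1273 mg/L.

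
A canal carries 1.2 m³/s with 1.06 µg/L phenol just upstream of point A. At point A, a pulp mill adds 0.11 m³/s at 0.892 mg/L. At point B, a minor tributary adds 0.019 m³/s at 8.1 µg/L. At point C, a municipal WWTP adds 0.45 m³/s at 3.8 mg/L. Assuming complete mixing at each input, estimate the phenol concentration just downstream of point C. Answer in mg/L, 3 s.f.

1.02 mg/L

1.06 µg/L = 0.00106 mg/L.
After input A: C = (1.2·0.00106 + 0.11·0.892) / 1.31 = 0.07587 mg/L.
8.1 µg/L = 0.0081 mg/L.
After input B: C = (1.31·0.07587 + 0.019·0.0081) / 1.329 = 0.0749 mg/L.
After input C: C = (1.329·0.0749 + 0.45·3.8) / 1.779 = 1.017 mg/L.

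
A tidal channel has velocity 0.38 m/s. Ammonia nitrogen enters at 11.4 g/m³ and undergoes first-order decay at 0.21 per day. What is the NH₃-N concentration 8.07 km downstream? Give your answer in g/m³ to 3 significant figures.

10.8 g/m³

Travel time t = 8.07 km / 0.38 m/s = 8070/0.38 = 2.124e+04 s = 0.2458 d.
First-order decay: C = 11.4·exp(−0.21·0.2458) = 11.4·0.9497 = 10.83 g/m³.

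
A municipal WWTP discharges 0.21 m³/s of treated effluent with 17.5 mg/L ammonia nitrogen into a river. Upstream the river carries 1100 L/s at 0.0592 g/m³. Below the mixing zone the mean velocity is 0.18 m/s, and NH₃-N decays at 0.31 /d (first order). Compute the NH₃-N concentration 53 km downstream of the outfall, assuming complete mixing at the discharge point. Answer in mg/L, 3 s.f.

1100 L/s = 1.1 m³/s.
After complete mixing, C₀ = (0.21·17.5 + 1.1·0.0592) / 1.31 = 2.855 mg/L.
Travel time t = 5.3e+04 m / 0.18 m/s = 2.944e+05 s = 3.408 d.
C = 2.855·exp(−0.31·3.408) = 2.855·0.3477 = 0.9927 mg/L.

0.993 mg/L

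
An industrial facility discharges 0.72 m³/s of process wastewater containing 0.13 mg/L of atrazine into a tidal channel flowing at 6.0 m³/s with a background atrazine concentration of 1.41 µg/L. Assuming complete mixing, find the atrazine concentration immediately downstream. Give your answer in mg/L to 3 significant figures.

0.0152 mg/L

1.41 µg/L = 0.00141 mg/L.
By mass balance at complete mixing, C = (0.72·0.13 + 6·0.00141) / (0.72 + 6) = 0.1021/6.72 = 0.01519 mg/L.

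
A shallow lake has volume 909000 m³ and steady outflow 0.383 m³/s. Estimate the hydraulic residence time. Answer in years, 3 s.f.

0.0752 yr

Q = 0.383 m³/s × 3.156e+07 s/yr = 1.209e+07 m³/yr.
Hydraulic residence time τ = V/Q = 909000/1.209e+07 = 0.07521 yr.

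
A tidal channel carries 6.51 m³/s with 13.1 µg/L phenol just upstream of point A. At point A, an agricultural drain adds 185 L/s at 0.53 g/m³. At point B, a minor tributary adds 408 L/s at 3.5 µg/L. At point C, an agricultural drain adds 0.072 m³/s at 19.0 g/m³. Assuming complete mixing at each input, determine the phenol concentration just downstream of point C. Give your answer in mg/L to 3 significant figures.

0.216 mg/L

13.1 µg/L = 0.0131 mg/L.
185 L/s = 0.185 m³/s.
After input A: C = (6.51·0.0131 + 0.185·0.53) / 6.695 = 0.02738 mg/L.
408 L/s = 0.408 m³/s.
3.5 µg/L = 0.0035 mg/L.
After input B: C = (6.695·0.02738 + 0.408·0.0035) / 7.103 = 0.02601 mg/L.
After input C: C = (7.103·0.02601 + 0.072·19) / 7.175 = 0.2164 mg/L.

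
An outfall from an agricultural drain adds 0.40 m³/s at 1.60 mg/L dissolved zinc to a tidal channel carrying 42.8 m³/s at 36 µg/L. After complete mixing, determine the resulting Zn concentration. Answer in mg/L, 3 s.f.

36 µg/L = 0.036 mg/L.
By mass balance at complete mixing, C = (0.4·1.6 + 42.8·0.036) / (0.4 + 42.8) = 2.181/43.2 = 0.05048 mg/L.

0.0505 mg/L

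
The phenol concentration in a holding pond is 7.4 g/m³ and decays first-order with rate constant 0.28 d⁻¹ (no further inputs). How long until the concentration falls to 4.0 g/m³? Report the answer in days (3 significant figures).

2.20 d

t = ln(C₀/C)/k = ln(7.4/4.0)/0.28 = 0.6152/0.28 = 2.197 d.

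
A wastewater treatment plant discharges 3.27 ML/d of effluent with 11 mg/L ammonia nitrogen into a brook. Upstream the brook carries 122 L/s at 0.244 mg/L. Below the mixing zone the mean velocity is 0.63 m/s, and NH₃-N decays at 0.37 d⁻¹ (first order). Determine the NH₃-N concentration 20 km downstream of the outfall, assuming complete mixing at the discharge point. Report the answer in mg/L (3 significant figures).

3.27 ML/d = 0.03785 m³/s.
122 L/s = 0.122 m³/s.
After complete mixing, C₀ = (0.03785·11 + 0.122·0.244) / 0.1598 = 2.791 mg/L.
Travel time t = 2e+04 m / 0.63 m/s = 3.175e+04 s = 0.3674 d.
C = 2.791·exp(−0.37·0.3674) = 2.791·0.8729 = 2.436 mg/L.

2.44 mg/L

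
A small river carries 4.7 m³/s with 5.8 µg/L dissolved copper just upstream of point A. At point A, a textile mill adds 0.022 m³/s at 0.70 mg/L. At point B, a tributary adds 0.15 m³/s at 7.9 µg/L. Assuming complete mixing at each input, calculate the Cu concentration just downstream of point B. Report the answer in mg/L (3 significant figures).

5.8 µg/L = 0.0058 mg/L.
After input A: C = (4.7·0.0058 + 0.022·0.7) / 4.722 = 0.009034 mg/L.
7.9 µg/L = 0.0079 mg/L.
After input B: C = (4.722·0.009034 + 0.15·0.0079) / 4.872 = 0.008999 mg/L.

0.00900 mg/L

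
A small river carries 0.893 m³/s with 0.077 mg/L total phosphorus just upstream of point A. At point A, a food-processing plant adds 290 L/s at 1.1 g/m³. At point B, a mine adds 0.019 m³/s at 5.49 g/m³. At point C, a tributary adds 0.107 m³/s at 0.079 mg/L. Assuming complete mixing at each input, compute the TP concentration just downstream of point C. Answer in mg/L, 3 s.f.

290 L/s = 0.29 m³/s.
After input A: C = (0.893·0.077 + 0.29·1.1) / 1.183 = 0.3278 mg/L.
After input B: C = (1.183·0.3278 + 0.019·5.49) / 1.202 = 0.4094 mg/L.
After input C: C = (1.202·0.4094 + 0.107·0.079) / 1.309 = 0.3824 mg/L.

0.382 mg/L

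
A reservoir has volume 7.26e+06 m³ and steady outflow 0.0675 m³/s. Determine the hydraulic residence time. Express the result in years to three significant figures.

Q = 0.0675 m³/s × 3.156e+07 s/yr = 2.13e+06 m³/yr.
Hydraulic residence time τ = V/Q = 7.26e+06/2.13e+06 = 3.408 yr.

3.41 yr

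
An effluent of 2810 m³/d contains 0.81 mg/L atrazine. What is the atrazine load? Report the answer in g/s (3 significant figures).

2810 m³/d = 0.03252 m³/s.
Mass flux = Q·C = 0.03252 m³/s × 0.81 g/m³ = 0.02634 g/s.

0.0263 g/s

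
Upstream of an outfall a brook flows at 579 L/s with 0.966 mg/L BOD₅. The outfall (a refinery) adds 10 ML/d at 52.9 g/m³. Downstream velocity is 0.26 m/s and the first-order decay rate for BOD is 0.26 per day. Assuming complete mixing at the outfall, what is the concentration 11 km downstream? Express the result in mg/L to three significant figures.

8.47 mg/L

10 ML/d = 0.1157 m³/s.
579 L/s = 0.579 m³/s.
After complete mixing, C₀ = (0.1157·52.9 + 0.579·0.966) / 0.6947 = 9.618 mg/L.
Travel time t = 1.1e+04 m / 0.26 m/s = 4.231e+04 s = 0.4897 d.
C = 9.618·exp(−0.26·0.4897) = 9.618·0.8805 = 8.468 mg/L.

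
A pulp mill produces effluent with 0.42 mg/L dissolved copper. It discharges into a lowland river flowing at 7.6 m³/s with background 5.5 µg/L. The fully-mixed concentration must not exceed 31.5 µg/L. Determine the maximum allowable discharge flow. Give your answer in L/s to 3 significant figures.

509 L/s

5.5 µg/L = 0.0055 mg/L.
31.5 µg/L = 0.0315 mg/L.
Mass balance at complete mixing: C_std·(Q_w + Q_r) = Q_w·C_e + Q_r·C_b.
Rearranging, Q_w = Q_r·(C_std − C_b)/(C_e − C_std) = 7.6·(0.0315 − 0.0055) / (0.42 − 0.0315) = 0.5086 m³/s.
= 508.6 L/s.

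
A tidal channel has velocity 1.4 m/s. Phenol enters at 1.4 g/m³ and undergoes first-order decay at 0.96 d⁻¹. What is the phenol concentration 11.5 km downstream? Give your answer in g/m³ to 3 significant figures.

Travel time t = 11.5 km / 1.4 m/s = 1.15e+04/1.4 = 8214 s = 0.09507 d.
First-order decay: C = 1.4·exp(−0.96·0.09507) = 1.4·0.9128 = 1.278 g/m³.

1.28 g/m³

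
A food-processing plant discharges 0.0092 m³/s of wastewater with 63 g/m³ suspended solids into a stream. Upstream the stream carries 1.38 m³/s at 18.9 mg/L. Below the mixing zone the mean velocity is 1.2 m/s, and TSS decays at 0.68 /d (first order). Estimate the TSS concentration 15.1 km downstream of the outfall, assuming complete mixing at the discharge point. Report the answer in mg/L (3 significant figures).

17.4 mg/L

After complete mixing, C₀ = (0.0092·63 + 1.38·18.9) / 1.389 = 19.19 mg/L.
Travel time t = 1.51e+04 m / 1.2 m/s = 1.258e+04 s = 0.1456 d.
C = 19.19·exp(−0.68·0.1456) = 19.19·0.9057 = 17.38 mg/L.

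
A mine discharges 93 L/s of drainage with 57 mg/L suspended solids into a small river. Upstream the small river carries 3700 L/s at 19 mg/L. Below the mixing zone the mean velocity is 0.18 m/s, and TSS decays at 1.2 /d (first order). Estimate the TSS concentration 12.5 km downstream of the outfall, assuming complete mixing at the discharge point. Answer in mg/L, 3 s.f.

93 L/s = 0.093 m³/s.
3700 L/s = 3.7 m³/s.
After complete mixing, C₀ = (0.093·57 + 3.7·19) / 3.793 = 19.93 mg/L.
Travel time t = 1.25e+04 m / 0.18 m/s = 6.944e+04 s = 0.8038 d.
C = 19.93·exp(−1.2·0.8038) = 19.93·0.3812 = 7.597 mg/L.

7.60 mg/L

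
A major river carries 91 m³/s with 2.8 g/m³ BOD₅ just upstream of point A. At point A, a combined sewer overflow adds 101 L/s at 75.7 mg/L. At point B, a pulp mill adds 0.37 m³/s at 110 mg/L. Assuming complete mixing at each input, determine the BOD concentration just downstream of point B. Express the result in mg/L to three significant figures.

101 L/s = 0.101 m³/s.
After input A: C = (91·2.8 + 0.101·75.7) / 91.1 = 2.881 mg/L.
After input B: C = (91.1·2.881 + 0.37·110) / 91.47 = 3.314 mg/L.

3.31 mg/L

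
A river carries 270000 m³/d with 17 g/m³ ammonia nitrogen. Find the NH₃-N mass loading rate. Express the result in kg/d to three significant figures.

4590 kg/d

270000 m³/d = 3.125 m³/s.
Mass flux = Q·C = 3.125 m³/s × 17 g/m³ = 53.12 g/s.
= 53.12 g/s × 86.4 = 4590 kg/d.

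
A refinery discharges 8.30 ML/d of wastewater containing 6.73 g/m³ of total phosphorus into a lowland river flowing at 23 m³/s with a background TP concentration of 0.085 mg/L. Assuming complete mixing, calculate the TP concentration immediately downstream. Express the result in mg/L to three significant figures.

0.113 mg/L

8.30 ML/d = 0.09606 m³/s.
By mass balance at complete mixing, C = (0.09606·6.73 + 23·0.085) / (0.09606 + 23) = 2.602/23.1 = 0.1126 mg/L.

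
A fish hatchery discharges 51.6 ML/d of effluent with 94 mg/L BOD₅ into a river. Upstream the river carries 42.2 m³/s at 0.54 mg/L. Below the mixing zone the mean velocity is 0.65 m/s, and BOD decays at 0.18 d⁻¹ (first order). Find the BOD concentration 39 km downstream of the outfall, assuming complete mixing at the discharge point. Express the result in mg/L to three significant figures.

51.6 ML/d = 0.5972 m³/s.
After complete mixing, C₀ = (0.5972·94 + 42.2·0.54) / 42.8 = 1.844 mg/L.
Travel time t = 3.9e+04 m / 0.65 m/s = 6e+04 s = 0.6944 d.
C = 1.844·exp(−0.18·0.6944) = 1.844·0.8825 = 1.628 mg/L.

1.63 mg/L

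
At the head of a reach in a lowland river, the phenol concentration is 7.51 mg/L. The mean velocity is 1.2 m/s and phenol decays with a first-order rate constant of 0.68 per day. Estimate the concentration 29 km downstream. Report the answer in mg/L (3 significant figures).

Travel time t = 29 km / 1.2 m/s = 2.9e+04/1.2 = 2.417e+04 s = 0.2797 d.
First-order decay: C = 7.51·exp(−0.68·0.2797) = 7.51·0.8268 = 6.209 mg/L.

6.21 mg/L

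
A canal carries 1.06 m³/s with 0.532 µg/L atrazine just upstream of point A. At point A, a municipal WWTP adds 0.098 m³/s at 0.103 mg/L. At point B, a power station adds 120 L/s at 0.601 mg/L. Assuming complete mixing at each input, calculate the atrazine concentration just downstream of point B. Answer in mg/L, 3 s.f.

0.532 µg/L = 0.000532 mg/L.
After input A: C = (1.06·0.000532 + 0.098·0.103) / 1.158 = 0.009204 mg/L.
120 L/s = 0.12 m³/s.
After input B: C = (1.158·0.009204 + 0.12·0.601) / 1.278 = 0.06477 mg/L.

0.0648 mg/L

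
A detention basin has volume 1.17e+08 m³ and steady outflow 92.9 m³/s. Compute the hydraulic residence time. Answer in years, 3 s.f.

0.0399 yr

Q = 92.9 m³/s × 3.156e+07 s/yr = 2.932e+09 m³/yr.
Hydraulic residence time τ = V/Q = 1.17e+08/2.932e+09 = 0.03991 yr.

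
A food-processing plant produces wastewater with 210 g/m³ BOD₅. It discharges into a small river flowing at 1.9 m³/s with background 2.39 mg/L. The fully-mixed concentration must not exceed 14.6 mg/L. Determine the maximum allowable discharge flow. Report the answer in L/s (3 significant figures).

Mass balance at complete mixing: C_std·(Q_w + Q_r) = Q_w·C_e + Q_r·C_b.
Rearranging, Q_w = Q_r·(C_std − C_b)/(C_e − C_std) = 1.9·(14.6 − 2.39) / (210 − 14.6) = 0.1187 m³/s.
= 118.7 L/s.

119 L/s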